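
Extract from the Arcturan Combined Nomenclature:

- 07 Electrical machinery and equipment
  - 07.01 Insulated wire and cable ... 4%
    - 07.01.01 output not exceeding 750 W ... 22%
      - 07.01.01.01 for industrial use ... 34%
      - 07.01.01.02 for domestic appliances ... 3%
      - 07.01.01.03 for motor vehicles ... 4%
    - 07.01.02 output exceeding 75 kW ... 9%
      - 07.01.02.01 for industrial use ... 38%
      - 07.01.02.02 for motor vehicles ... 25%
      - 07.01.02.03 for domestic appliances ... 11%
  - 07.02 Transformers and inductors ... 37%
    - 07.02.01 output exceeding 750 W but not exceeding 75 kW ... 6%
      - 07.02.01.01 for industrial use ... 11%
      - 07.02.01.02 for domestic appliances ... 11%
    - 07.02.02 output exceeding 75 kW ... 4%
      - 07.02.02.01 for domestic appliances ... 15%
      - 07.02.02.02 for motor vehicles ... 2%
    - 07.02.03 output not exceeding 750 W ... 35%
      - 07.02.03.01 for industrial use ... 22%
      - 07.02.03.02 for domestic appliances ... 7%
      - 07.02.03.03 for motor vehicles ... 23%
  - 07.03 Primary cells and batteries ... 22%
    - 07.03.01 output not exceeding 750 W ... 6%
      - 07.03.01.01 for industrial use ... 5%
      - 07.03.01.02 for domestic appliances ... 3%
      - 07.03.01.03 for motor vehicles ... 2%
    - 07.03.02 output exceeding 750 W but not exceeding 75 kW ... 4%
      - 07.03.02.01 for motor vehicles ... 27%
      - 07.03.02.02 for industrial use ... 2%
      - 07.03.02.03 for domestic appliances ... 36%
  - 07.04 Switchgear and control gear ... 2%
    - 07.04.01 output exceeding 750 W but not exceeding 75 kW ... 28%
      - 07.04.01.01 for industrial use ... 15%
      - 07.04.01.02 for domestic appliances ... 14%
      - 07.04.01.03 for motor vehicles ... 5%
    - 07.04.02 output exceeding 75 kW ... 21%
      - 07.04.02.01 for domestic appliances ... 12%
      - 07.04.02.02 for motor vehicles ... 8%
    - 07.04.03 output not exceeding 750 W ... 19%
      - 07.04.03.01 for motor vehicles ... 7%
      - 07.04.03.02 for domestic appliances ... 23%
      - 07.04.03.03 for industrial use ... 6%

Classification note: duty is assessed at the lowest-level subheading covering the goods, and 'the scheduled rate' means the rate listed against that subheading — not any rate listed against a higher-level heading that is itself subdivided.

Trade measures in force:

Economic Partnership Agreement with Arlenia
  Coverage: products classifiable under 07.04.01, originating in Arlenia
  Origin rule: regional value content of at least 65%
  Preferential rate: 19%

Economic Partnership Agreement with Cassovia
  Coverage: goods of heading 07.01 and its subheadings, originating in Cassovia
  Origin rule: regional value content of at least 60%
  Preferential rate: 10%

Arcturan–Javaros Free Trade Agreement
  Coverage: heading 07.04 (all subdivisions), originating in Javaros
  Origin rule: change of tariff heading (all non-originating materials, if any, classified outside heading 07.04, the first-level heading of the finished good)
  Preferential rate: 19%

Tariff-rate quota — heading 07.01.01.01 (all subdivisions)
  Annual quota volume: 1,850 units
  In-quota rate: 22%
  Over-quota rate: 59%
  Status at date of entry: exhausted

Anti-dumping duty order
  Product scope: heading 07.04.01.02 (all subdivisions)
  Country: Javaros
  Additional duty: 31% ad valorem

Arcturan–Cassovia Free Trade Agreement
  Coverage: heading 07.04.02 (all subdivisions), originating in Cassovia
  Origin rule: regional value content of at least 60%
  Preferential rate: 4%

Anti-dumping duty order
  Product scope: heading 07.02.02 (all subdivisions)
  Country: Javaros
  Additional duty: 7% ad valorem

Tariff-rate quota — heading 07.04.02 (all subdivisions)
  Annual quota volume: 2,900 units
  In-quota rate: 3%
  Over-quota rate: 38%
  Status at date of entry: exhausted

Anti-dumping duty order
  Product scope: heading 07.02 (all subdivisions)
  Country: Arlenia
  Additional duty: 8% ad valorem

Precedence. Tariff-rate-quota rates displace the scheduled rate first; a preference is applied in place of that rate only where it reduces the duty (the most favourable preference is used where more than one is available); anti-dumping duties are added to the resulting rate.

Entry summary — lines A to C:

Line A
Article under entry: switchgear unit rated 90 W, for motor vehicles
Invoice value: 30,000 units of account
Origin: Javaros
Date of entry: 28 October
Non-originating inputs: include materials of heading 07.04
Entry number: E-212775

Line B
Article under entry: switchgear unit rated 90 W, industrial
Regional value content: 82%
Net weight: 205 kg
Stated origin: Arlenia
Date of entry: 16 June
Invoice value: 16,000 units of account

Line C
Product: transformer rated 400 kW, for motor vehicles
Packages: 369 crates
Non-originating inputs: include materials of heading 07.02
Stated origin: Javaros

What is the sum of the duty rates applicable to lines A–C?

Line A: switchgear unit → 07.04; rated 90 W → 07.04.03; for motor vehicles → 07.04.03.01. Scheduled 7%. Javaros agreement on 07.04: CTH not met. → 7%.
Line B: switchgear unit → 07.04; rated 90 W → 07.04.03; industrial → 07.04.03.03. Scheduled 6%. Arlenia agreement on 07.04.01: 07.04.03.03 not covered. → 6%.
Line C: transformer → 07.02; rated 400 kW → 07.02.02; for motor vehicles → 07.02.02.02. Scheduled 2%. Javaros agreement on 07.04: 07.02.02.02 not covered; anti-dumping (Javaros, 07.02.02): +7%; total 2% + 7% = 9%. → 9%.
Sum: 7% + 6% + 9% = 22%.

22%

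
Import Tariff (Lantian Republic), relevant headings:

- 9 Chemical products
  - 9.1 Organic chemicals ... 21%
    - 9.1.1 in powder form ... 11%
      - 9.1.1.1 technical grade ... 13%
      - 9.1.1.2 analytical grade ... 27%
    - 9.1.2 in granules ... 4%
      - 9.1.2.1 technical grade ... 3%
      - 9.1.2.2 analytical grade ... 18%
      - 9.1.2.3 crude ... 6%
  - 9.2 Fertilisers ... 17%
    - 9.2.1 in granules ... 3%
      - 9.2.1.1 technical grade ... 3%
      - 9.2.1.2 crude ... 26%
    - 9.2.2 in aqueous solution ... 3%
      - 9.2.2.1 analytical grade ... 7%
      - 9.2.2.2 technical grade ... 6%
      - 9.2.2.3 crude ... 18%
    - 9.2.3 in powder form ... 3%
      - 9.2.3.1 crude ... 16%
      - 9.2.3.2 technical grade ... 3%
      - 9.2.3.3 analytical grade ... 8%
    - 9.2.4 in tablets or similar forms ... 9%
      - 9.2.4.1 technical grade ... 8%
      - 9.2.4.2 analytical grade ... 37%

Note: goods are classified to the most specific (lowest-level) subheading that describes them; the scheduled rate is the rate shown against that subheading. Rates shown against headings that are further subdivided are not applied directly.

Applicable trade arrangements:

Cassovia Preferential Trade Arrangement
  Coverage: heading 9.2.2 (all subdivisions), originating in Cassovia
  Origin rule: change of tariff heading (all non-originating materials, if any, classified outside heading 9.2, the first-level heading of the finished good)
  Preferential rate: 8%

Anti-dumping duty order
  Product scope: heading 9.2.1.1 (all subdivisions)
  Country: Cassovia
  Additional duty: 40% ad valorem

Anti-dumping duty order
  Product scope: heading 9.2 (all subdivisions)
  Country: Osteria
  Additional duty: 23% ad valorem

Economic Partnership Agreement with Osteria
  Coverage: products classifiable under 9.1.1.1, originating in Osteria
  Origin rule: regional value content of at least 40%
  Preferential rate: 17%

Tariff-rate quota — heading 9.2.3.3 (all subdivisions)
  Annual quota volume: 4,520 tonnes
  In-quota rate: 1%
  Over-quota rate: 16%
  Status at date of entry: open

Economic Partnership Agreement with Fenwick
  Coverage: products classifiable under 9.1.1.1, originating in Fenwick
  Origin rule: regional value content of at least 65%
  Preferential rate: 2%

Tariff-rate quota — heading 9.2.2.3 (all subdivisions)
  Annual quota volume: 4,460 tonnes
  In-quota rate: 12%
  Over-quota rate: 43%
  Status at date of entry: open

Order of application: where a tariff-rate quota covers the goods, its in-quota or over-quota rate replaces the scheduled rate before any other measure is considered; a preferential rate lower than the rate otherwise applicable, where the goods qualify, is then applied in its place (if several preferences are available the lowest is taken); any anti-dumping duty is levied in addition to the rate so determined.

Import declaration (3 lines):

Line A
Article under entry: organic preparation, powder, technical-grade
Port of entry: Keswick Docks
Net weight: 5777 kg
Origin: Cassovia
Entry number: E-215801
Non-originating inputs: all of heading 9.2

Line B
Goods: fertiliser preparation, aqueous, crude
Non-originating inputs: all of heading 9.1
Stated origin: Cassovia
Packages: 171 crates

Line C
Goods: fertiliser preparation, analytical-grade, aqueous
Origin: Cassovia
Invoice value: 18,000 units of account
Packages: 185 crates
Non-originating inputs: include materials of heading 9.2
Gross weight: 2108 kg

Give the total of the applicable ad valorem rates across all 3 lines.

28%

Line A: organic → 9.1; powder → 9.1.1; technical-grade → 9.1.1.1. Scheduled 13%. Cassovia agreement on 9.2.2: 9.1.1.1 not covered. → 13%.
Line B: fertiliser → 9.2; aqueous → 9.2.2; crude → 9.2.2.3. Scheduled 18%. quota on 9.2.2.3 open → in-quota 12%; Cassovia agreement on 9.2.2: CTH met → 8% available; preferential 8%. → 8%.
Line C: fertiliser → 9.2; aqueous → 9.2.2; analytical-grade → 9.2.2.1. Scheduled 7%. Cassovia agreement on 9.2.2: CTH not met. → 7%.
Sum: 13% + 8% + 7% = 28%.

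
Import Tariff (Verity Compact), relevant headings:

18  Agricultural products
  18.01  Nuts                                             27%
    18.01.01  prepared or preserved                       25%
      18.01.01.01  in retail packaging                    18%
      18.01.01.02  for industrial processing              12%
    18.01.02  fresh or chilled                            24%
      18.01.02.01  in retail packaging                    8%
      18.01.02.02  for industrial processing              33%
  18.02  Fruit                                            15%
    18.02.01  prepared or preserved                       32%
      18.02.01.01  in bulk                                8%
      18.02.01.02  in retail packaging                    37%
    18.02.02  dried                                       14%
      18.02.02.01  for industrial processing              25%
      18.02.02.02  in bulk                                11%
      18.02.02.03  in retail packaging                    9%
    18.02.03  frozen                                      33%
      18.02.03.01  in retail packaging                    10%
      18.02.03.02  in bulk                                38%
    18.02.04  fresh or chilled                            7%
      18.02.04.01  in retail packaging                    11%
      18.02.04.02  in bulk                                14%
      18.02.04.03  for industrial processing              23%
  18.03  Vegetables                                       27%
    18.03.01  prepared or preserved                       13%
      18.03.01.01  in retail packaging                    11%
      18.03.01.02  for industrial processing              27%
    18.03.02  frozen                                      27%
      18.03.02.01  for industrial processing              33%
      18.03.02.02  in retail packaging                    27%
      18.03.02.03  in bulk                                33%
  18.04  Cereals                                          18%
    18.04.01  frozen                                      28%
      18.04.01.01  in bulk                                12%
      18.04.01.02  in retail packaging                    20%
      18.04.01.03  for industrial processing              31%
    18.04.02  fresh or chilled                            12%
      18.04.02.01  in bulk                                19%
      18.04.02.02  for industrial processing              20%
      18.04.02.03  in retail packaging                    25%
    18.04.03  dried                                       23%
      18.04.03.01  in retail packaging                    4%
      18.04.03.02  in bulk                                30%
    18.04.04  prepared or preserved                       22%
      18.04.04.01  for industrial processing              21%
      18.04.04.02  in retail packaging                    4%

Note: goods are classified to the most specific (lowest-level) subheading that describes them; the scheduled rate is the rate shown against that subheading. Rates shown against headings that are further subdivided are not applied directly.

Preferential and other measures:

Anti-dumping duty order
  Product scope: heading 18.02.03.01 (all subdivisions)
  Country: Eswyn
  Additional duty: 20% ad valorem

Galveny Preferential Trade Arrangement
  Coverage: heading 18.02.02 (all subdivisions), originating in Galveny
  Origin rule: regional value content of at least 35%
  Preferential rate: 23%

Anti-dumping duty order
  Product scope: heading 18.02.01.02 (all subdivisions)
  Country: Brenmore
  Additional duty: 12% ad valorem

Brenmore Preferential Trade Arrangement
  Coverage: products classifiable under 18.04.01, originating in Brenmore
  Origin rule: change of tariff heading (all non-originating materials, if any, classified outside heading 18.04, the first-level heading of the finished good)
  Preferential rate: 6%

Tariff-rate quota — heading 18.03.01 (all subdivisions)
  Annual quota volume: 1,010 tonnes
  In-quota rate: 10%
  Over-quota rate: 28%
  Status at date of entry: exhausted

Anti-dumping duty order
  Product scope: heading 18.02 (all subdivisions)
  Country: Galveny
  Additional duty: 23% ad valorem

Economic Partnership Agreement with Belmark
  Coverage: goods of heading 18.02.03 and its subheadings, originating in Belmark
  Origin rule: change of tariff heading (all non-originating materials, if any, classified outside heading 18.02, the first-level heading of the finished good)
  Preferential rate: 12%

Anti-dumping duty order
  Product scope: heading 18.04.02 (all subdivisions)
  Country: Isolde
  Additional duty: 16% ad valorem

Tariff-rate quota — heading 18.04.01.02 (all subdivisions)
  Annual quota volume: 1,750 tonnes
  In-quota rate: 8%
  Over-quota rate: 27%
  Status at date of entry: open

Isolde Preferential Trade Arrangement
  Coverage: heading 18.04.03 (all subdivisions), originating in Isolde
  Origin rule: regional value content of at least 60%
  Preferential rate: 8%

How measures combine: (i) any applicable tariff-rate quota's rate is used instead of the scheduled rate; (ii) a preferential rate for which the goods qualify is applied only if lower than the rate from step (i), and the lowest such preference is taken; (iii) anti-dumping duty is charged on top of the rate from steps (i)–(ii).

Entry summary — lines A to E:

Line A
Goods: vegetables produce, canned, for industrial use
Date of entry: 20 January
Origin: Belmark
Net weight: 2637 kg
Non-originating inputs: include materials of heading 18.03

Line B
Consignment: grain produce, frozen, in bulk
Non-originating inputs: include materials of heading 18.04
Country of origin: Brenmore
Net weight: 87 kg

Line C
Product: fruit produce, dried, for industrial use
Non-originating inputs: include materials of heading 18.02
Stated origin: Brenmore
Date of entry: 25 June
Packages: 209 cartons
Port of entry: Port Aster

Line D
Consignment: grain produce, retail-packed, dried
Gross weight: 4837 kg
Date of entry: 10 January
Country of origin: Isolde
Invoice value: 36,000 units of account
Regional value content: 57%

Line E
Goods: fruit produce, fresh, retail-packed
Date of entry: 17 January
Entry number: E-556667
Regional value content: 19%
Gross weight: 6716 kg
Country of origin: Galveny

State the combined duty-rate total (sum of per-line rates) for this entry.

103%

Line A: vegetables → 18.03; canned → 18.03.01; for industrial use → 18.03.01.02. Scheduled 27%. quota on 18.03.01 exhausted → over-quota 28%; Belmark agreement on 18.02.03: 18.03.01.02 not covered. → 28%.
Line B: grain → 18.04; frozen → 18.04.01; in bulk → 18.04.01.01. Scheduled 12%. Brenmore agreement on 18.04.01: CTH not met. → 12%.
Line C: fruit → 18.02; dried → 18.02.02; for industrial use → 18.02.02.01. Scheduled 25%. Brenmore agreement on 18.04.01: 18.02.02.01 not covered. → 25%.
Line D: grain → 18.04; dried → 18.04.03; retail-packed → 18.04.03.01. Scheduled 4%. Isolde agreement on 18.04.03: RVC < 60%. → 4%.
Line E: fruit → 18.02; fresh → 18.02.04; retail-packed → 18.02.04.01. Scheduled 11%. Galveny agreement on 18.02.02: 18.02.04.01 not covered; anti-dumping (Galveny, 18.02): +23%; total 11% + 23% = 34%. → 34%.
Sum: 28% + 12% + 25% + 4% + 34% = 103%.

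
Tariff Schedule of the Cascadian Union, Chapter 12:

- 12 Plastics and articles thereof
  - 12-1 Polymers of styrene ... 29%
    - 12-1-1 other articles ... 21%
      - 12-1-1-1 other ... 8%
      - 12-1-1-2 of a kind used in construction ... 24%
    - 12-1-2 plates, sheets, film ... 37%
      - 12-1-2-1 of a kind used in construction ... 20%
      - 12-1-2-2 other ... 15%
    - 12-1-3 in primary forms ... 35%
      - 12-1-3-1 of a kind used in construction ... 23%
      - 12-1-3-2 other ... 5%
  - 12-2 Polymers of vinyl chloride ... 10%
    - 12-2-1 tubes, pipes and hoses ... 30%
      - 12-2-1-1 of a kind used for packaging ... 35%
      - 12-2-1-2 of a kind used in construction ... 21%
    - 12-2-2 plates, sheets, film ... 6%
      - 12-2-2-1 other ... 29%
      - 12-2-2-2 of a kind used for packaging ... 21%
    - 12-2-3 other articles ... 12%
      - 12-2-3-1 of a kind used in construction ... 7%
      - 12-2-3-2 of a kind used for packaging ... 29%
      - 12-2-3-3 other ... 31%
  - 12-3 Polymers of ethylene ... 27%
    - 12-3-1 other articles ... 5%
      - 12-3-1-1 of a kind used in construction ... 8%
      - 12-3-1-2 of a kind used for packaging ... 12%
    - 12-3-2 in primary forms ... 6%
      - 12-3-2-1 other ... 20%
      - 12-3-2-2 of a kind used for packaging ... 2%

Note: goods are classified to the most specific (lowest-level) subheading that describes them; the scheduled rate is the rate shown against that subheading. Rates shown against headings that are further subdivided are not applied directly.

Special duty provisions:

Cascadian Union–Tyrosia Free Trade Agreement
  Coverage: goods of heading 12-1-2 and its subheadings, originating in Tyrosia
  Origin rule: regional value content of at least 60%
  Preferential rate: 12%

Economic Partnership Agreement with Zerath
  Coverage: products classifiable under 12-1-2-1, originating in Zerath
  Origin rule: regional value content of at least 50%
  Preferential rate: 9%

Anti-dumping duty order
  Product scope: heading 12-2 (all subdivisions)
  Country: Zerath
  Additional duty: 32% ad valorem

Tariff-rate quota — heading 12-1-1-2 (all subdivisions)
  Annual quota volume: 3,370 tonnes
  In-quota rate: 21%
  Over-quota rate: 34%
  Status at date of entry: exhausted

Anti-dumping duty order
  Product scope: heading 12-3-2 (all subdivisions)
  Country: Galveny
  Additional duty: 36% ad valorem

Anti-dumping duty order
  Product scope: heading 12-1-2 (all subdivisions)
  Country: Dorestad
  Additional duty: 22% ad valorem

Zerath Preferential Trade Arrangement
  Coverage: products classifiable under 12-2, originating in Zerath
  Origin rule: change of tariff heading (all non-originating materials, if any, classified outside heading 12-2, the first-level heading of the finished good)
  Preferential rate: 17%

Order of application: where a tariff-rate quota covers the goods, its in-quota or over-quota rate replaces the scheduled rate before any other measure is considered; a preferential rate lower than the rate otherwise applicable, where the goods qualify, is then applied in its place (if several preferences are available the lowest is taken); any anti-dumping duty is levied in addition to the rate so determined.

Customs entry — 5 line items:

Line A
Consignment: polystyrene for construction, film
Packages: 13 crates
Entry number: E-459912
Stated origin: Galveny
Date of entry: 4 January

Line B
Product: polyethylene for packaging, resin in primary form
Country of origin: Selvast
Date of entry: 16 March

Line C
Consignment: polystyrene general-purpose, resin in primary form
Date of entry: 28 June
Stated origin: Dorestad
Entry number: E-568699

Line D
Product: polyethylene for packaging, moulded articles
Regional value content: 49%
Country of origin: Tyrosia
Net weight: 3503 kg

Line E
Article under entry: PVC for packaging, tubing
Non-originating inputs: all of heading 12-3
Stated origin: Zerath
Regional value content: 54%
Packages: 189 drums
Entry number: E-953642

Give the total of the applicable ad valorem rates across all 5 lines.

88%

Line A: polystyrene → 12-1; film → 12-1-2; for construction → 12-1-2-1. Scheduled 20%. No special measure applies. → 20%.
Line B: polyethylene → 12-3; resin in primary form → 12-3-2; for packaging → 12-3-2-2. Scheduled 2%. No special measure applies. → 2%.
Line C: polystyrene → 12-1; resin in primary form → 12-1-3; general-purpose → 12-1-3-2. Scheduled 5%. No special measure applies. → 5%.
Line D: polyethylene → 12-3; moulded articles → 12-3-1; for packaging → 12-3-1-2. Scheduled 12%. Tyrosia agreement on 12-1-2: 12-3-1-2 not covered. → 12%.
Line E: PVC → 12-2; tubing → 12-2-1; for packaging → 12-2-1-1. Scheduled 35%. Zerath agreement on 12-1-2-1: 12-2-1-1 not covered; Zerath agreement on 12-2: CTH met → 17% available; preferential 17%; anti-dumping (Zerath, 12-2): +32%; total 17% + 32% = 49%. → 49%.
Sum: 20% + 2% + 5% + 12% + 49% = 88%.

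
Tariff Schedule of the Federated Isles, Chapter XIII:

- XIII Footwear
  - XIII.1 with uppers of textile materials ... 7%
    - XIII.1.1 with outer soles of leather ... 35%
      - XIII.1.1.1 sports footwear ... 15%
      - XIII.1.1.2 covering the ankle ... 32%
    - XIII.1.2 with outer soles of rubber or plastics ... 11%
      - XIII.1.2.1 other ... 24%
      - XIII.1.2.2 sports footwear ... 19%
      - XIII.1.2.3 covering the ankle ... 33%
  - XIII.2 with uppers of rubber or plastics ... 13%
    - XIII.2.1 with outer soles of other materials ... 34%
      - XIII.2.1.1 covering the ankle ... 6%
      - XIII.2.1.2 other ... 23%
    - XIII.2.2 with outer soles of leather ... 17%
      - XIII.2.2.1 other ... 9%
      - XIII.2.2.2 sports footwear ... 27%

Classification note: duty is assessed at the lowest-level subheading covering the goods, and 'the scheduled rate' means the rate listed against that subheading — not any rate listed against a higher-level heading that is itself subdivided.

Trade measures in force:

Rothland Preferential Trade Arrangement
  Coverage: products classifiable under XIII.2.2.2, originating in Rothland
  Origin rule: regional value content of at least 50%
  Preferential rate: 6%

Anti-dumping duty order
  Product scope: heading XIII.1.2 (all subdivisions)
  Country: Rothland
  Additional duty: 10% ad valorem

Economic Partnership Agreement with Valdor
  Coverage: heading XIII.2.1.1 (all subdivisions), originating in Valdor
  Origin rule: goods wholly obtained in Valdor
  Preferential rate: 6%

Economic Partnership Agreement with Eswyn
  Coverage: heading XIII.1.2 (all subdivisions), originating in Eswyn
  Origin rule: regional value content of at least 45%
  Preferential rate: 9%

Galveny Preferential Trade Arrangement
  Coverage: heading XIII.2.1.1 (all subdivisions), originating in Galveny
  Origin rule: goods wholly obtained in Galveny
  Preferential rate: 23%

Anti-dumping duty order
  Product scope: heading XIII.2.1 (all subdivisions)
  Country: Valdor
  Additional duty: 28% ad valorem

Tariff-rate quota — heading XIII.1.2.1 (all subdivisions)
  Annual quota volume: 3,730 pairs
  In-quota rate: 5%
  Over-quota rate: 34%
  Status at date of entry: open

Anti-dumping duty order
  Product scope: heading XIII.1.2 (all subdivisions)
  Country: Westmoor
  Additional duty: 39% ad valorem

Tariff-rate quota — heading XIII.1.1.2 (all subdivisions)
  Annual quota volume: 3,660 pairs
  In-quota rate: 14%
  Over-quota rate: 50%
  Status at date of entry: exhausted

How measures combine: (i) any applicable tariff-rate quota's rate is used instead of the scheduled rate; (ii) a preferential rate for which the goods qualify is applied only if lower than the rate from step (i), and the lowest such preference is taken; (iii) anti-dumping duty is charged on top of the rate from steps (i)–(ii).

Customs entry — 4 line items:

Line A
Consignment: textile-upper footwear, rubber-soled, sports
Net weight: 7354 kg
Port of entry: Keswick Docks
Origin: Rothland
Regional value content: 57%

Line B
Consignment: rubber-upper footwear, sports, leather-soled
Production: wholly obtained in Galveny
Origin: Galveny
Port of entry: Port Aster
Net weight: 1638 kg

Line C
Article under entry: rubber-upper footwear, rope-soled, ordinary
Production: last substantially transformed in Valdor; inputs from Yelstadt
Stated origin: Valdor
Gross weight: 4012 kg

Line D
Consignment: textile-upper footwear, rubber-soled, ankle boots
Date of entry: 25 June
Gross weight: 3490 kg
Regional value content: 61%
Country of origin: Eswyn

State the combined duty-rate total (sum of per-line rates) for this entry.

Line A: textile-upper → XIII.1; rubber-soled → XIII.1.2; sports → XIII.1.2.2. Scheduled 19%. Rothland agreement on XIII.2.2.2: XIII.1.2.2 not covered; anti-dumping (Rothland, XIII.1.2): +10%; total 19% + 10% = 29%. → 29%.
Line B: rubber-upper → XIII.2; leather-soled → XIII.2.2; sports → XIII.2.2.2. Scheduled 27%. Galveny agreement on XIII.2.1.1: XIII.2.2.2 not covered. → 27%.
Line C: rubber-upper → XIII.2; rope-soled → XIII.2.1; ordinary → XIII.2.1.2. Scheduled 23%. Valdor agreement on XIII.2.1.1: XIII.2.1.2 not covered; anti-dumping (Valdor, XIII.2.1): +28%; total 23% + 28% = 51%. → 51%.
Line D: textile-upper → XIII.1; rubber-soled → XIII.1.2; ankle boots → XIII.1.2.3. Scheduled 33%. Eswyn agreement on XIII.1.2: RVC ≥ 45% → 9% available; preferential 9%. → 9%.
Sum: 29% + 27% + 51% + 9% = 116%.

116%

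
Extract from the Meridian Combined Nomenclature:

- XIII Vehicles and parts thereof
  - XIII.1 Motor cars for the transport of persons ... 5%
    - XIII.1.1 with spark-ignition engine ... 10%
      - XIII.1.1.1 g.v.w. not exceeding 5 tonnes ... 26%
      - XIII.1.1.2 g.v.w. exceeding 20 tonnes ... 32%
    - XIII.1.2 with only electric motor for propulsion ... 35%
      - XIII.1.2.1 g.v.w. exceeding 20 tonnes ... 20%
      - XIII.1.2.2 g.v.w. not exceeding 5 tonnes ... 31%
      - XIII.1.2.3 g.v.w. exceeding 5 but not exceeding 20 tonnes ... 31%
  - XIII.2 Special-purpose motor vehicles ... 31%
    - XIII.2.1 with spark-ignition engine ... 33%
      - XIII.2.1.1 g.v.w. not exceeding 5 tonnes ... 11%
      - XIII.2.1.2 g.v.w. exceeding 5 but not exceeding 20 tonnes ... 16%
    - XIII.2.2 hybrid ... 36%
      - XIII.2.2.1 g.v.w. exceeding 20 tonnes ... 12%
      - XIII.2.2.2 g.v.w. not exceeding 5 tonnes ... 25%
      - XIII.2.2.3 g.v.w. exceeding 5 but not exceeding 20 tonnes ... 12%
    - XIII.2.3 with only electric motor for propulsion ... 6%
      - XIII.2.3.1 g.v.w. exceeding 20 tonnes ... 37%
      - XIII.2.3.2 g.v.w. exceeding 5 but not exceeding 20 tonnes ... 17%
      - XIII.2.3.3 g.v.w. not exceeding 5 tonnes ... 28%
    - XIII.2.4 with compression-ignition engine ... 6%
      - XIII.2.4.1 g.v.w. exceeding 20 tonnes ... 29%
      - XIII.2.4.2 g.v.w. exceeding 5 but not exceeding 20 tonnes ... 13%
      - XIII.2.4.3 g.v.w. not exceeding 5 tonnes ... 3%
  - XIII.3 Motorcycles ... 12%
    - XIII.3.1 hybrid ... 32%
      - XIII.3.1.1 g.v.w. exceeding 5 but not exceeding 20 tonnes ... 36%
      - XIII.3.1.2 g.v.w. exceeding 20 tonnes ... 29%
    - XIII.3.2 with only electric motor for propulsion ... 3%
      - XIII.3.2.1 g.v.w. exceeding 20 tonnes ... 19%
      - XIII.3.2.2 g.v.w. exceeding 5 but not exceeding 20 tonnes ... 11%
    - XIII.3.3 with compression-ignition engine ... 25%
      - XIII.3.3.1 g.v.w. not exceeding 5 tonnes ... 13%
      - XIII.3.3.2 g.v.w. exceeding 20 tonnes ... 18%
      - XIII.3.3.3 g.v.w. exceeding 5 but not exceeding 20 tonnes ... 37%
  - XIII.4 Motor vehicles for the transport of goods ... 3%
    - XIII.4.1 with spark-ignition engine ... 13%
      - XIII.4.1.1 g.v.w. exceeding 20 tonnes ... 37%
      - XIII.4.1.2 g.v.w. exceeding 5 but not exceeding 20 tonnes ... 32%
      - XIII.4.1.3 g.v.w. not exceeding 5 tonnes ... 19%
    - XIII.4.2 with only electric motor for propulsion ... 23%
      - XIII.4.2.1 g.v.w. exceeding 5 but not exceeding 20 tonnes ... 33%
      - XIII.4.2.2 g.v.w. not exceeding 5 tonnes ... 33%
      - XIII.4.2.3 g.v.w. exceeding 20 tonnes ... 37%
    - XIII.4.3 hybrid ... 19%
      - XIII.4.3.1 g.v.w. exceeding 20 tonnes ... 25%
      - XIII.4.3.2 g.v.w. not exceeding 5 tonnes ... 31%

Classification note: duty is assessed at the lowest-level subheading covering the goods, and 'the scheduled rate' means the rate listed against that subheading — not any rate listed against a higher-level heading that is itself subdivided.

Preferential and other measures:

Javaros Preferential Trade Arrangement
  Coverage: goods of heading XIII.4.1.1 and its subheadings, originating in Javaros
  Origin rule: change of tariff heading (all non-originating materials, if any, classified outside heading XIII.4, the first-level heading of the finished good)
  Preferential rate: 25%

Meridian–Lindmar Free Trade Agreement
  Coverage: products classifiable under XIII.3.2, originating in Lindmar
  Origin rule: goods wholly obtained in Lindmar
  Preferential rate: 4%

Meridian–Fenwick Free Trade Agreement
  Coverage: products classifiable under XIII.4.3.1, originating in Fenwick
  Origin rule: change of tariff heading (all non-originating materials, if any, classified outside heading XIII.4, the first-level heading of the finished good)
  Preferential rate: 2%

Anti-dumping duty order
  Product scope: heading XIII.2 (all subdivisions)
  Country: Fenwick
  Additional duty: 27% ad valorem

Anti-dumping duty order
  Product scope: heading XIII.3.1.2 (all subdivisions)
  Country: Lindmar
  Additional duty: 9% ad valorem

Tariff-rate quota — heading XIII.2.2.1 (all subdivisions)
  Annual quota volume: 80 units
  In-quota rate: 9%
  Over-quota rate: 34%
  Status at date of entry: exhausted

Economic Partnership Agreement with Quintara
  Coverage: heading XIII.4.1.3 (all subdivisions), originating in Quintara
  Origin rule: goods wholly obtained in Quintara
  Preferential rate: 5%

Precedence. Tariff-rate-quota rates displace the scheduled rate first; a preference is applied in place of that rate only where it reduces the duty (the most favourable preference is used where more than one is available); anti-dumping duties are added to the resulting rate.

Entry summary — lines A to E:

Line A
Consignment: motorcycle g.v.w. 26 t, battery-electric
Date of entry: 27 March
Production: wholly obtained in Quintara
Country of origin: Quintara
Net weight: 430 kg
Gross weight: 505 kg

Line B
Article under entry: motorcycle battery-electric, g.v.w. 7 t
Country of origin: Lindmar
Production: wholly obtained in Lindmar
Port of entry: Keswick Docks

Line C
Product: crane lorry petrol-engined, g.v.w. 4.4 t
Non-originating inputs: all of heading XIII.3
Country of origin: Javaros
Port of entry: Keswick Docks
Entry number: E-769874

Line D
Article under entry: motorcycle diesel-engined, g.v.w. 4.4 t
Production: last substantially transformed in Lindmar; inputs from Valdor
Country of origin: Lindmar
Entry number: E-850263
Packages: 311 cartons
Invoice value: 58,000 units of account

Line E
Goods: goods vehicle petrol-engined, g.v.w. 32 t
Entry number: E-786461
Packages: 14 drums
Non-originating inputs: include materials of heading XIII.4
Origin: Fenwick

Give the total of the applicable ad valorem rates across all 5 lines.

Line A: motorcycle → XIII.3; battery-electric → XIII.3.2; g.v.w. 26 t → XIII.3.2.1. Scheduled 19%. Quintara agreement on XIII.4.1.3: XIII.3.2.1 not covered. → 19%.
Line B: motorcycle → XIII.3; battery-electric → XIII.3.2; g.v.w. 7 t → XIII.3.2.2. Scheduled 11%. Lindmar agreement on XIII.3.2: wholly obtained → 4% available; preferential 4%. → 4%.
Line C: crane lorry → XIII.2; petrol-engined → XIII.2.1; g.v.w. 4.4 t → XIII.2.1.1. Scheduled 11%. Javaros agreement on XIII.4.1.1: XIII.2.1.1 not covered. → 11%.
Line D: motorcycle → XIII.3; diesel-engined → XIII.3.3; g.v.w. 4.4 t → XIII.3.3.1. Scheduled 13%. Lindmar agreement on XIII.3.2: XIII.3.3.1 not covered. → 13%.
Line E: goods vehicle → XIII.4; petrol-engined → XIII.4.1; g.v.w. 32 t → XIII.4.1.1. Scheduled 37%. Fenwick agreement on XIII.4.3.1: XIII.4.1.1 not covered. → 37%.
Sum: 19% + 4% + 11% + 13% + 37% = 84%.

84%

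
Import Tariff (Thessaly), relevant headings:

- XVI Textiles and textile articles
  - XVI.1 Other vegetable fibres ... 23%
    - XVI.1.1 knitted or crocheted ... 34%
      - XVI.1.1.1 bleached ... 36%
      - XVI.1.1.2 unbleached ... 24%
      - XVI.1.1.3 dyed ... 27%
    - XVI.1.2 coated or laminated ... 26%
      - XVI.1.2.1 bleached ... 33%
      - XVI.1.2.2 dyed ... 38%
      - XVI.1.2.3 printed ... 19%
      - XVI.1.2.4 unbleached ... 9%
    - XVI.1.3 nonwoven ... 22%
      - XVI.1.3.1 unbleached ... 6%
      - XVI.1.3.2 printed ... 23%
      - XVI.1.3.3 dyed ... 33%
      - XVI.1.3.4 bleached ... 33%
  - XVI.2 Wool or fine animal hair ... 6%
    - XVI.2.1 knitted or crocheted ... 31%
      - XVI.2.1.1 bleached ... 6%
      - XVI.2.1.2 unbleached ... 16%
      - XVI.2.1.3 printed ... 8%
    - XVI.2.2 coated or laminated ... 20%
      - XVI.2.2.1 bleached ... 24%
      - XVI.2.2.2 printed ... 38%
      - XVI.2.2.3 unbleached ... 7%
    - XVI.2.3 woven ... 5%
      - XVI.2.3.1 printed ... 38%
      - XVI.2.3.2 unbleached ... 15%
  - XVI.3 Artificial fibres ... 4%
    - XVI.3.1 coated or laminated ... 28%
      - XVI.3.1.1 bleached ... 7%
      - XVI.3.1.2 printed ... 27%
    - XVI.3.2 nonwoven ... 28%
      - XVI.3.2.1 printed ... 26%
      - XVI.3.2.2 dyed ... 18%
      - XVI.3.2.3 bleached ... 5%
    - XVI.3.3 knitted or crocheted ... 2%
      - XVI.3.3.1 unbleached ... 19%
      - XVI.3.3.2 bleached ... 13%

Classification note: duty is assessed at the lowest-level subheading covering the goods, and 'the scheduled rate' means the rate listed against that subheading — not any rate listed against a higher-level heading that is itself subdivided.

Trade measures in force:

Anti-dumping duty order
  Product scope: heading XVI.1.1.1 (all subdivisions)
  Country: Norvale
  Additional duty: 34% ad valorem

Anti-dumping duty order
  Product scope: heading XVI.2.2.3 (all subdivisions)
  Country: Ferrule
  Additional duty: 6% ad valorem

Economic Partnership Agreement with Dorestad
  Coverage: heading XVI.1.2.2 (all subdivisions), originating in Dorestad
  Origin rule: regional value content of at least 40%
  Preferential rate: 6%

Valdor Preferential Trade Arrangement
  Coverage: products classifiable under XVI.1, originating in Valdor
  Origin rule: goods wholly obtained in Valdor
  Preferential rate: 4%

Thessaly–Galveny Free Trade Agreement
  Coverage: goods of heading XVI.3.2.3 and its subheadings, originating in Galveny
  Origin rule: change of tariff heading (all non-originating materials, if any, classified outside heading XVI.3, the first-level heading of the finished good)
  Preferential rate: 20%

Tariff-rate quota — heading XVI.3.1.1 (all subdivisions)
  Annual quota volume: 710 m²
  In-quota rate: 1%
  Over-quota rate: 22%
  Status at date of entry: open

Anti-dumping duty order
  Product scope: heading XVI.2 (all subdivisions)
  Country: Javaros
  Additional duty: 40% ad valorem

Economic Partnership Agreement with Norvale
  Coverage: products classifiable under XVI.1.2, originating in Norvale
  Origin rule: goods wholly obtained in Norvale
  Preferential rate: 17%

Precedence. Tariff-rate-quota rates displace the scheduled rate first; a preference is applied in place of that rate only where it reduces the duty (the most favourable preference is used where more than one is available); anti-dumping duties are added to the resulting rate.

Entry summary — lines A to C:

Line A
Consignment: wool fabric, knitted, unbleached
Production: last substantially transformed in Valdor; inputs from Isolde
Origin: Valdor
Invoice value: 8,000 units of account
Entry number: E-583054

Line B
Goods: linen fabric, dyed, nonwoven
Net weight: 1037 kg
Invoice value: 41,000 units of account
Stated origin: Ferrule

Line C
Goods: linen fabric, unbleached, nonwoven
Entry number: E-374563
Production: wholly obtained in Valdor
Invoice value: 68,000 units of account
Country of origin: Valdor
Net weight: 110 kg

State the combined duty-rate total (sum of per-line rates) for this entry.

53%

Line A: wool → XVI.2; knitted → XVI.2.1; unbleached → XVI.2.1.2. Scheduled 16%. Valdor agreement on XVI.1: XVI.2.1.2 not covered. → 16%.
Line B: linen → XVI.1; nonwoven → XVI.1.3; dyed → XVI.1.3.3. Scheduled 33%. No special measure applies. → 33%.
Line C: linen → XVI.1; nonwoven → XVI.1.3; unbleached → XVI.1.3.1. Scheduled 6%. Valdor agreement on XVI.1: wholly obtained → 4% available; preferential 4%. → 4%.
Sum: 16% + 33% + 4% = 53%.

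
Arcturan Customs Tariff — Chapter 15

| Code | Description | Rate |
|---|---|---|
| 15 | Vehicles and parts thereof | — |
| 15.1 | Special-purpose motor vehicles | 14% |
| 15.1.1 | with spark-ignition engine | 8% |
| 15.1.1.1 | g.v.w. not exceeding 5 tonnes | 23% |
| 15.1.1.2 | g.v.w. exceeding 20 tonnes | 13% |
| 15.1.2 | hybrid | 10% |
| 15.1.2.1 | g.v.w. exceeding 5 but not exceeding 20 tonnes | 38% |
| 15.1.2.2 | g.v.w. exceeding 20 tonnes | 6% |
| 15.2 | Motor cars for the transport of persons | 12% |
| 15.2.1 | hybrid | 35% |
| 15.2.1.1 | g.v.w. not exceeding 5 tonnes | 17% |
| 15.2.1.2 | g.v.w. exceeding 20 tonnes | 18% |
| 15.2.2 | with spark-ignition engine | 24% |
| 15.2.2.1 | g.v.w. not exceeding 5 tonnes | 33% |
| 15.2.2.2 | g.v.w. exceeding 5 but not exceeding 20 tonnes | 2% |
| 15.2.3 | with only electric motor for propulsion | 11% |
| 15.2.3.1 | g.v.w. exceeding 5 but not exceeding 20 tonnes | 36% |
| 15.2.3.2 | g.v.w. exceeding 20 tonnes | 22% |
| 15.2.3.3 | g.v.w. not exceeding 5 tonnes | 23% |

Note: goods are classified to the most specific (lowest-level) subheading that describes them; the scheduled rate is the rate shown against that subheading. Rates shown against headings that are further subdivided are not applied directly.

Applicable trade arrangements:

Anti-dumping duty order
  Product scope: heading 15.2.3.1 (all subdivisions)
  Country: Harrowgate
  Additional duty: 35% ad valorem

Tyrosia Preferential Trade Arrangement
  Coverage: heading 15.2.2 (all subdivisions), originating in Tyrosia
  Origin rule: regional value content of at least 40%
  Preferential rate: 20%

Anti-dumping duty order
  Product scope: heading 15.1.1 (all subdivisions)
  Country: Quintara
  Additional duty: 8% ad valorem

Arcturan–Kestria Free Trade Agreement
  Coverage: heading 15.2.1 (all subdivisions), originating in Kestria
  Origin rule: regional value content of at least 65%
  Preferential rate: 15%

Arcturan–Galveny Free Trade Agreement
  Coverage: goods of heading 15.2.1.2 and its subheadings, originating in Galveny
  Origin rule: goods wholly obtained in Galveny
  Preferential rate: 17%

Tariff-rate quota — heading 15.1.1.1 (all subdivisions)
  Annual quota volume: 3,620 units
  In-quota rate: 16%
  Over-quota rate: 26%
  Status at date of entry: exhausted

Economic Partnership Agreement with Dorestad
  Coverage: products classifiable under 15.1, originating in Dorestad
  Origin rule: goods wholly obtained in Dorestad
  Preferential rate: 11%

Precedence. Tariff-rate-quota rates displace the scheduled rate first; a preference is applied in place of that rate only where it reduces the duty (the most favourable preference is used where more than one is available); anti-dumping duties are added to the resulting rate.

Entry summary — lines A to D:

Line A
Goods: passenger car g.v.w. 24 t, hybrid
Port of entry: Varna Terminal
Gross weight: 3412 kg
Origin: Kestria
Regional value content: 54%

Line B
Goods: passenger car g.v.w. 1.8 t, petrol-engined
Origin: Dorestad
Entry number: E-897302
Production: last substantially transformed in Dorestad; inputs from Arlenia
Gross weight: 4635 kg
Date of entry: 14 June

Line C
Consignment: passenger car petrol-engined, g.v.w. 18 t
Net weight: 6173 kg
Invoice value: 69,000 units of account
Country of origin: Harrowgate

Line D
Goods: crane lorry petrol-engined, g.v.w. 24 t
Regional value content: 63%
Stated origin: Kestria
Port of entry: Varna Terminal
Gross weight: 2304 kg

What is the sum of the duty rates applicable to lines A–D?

66%

Line A: passenger car → 15.2; hybrid → 15.2.1; g.v.w. 24 t → 15.2.1.2. Scheduled 18%. Kestria agreement on 15.2.1: RVC < 65%. → 18%.
Line B: passenger car → 15.2; petrol-engined → 15.2.2; g.v.w. 1.8 t → 15.2.2.1. Scheduled 33%. Dorestad agreement on 15.1: 15.2.2.1 not covered. → 33%.
Line C: passenger car → 15.2; petrol-engined → 15.2.2; g.v.w. 18 t → 15.2.2.2. Scheduled 2%. No special measure applies. → 2%.
Line D: crane lorry → 15.1; petrol-engined → 15.1.1; g.v.w. 24 t → 15.1.1.2. Scheduled 13%. Kestria agreement on 15.2.1: 15.1.1.2 not covered. → 13%.
Sum: 18% + 33% + 2% + 13% = 66%.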